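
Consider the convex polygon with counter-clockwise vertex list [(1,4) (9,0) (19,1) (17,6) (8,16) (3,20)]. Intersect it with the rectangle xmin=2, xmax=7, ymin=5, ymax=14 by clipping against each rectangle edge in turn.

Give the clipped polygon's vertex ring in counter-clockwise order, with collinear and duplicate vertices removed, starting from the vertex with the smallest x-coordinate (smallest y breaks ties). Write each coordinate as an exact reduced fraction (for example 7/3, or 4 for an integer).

1. After x ≥ 2: [(2,12) (2,7/2) (9,0) (19,1) (17,6) (8,16) (3,20)]
2. After x ≤ 7: [(2,12) (2,7/2) (7,1) (7,84/5) (3,20)]
3. After y ≥ 5: [(2,12) (2,5) (7,5) (7,84/5) (3,20)]
4. After y ≤ 14: [(9/4,14) (2,12) (2,5) (7,5) (7,14)]
5. Canonical ring: [(2,5) (7,5) (7,14) (9/4,14) (2,12)]

Clipped polygon: [(2,5) (7,5) (7,14) (9/4,14) (2,12)]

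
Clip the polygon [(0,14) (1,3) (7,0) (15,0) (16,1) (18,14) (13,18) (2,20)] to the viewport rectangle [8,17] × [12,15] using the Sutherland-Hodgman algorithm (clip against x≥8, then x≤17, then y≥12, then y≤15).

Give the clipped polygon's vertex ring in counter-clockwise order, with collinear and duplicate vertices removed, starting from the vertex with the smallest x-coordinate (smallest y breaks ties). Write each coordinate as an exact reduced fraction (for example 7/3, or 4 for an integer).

Clipped polygon: [(8,12) (17,12) (17,74/5) (67/4,15) (8,15)]

1. After x ≥ 8: [(8,0) (15,0) (16,1) (18,14) (13,18) (8,208/11)]
2. After x ≤ 17: [(8,0) (15,0) (16,1) (17,15/2) (17,74/5) (13,18) (8,208/11)]
3. After y ≥ 12: [(8,12) (17,12) (17,74/5) (13,18) (8,208/11)]
4. After y ≤ 15: [(8,15) (8,12) (17,12) (17,74/5) (67/4,15)]
5. Canonical ring: [(8,12) (17,12) (17,74/5) (67/4,15) (8,15)]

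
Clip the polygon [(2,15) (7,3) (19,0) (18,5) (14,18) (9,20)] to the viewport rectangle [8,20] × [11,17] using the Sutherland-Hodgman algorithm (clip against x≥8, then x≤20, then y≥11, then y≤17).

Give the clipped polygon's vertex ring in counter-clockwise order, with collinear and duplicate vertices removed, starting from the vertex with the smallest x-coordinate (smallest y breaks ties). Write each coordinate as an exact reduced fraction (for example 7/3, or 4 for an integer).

1. After x ≥ 8: [(8,135/7) (8,11/4) (19,0) (18,5) (14,18) (9,20)]
2. After x ≤ 20: [(8,135/7) (8,11/4) (19,0) (18,5) (14,18) (9,20)]
3. After y ≥ 11: [(8,135/7) (8,11) (210/13,11) (14,18) (9,20)]
4. After y ≤ 17: [(8,17) (8,11) (210/13,11) (186/13,17)]
5. Canonical ring: [(8,11) (210/13,11) (186/13,17) (8,17)]

Clipped polygon: [(8,11) (210/13,11) (186/13,17) (8,17)]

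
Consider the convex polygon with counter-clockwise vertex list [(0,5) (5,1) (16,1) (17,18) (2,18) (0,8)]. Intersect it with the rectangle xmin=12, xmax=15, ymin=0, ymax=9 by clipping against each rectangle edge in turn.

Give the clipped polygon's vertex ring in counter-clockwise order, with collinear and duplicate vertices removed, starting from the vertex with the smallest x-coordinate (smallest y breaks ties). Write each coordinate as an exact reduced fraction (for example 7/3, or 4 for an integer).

Clipped polygon: [(12,1) (15,1) (15,9) (12,9)]

1. After x ≥ 12: [(12,1) (16,1) (17,18) (12,18)]
2. After x ≤ 15: [(12,1) (15,1) (15,18) (12,18)]
3. After y ≥ 0: [(12,1) (15,1) (15,18) (12,18)]
4. After y ≤ 9: [(12,9) (12,1) (15,1) (15,9)]
5. Canonical ring: [(12,1) (15,1) (15,9) (12,9)]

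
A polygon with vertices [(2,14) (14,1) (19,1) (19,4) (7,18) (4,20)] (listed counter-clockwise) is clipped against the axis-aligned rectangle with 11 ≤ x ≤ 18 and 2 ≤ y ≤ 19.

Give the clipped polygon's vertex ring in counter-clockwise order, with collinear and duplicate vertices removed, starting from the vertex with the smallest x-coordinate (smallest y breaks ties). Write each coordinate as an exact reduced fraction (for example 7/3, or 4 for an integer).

1. After x ≥ 11: [(11,17/4) (14,1) (19,1) (19,4) (11,40/3)]
2. After x ≤ 18: [(11,17/4) (14,1) (18,1) (18,31/6) (11,40/3)]
3. After y ≥ 2: [(11,17/4) (170/13,2) (18,2) (18,31/6) (11,40/3)]
4. After y ≤ 19: [(11,17/4) (170/13,2) (18,2) (18,31/6) (11,40/3)]
5. Canonical ring: [(11,17/4) (170/13,2) (18,2) (18,31/6) (11,40/3)]

Clipped polygon: [(11,17/4) (170/13,2) (18,2) (18,31/6) (11,40/3)]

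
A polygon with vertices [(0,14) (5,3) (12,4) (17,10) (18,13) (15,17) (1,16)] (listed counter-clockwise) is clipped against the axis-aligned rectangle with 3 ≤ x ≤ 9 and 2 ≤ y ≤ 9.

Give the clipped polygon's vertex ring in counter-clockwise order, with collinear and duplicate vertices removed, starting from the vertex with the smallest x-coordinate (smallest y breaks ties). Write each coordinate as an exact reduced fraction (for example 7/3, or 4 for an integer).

Clipped polygon: [(3,37/5) (5,3) (9,25/7) (9,9) (3,9)]

1. After x ≥ 3: [(3,37/5) (5,3) (12,4) (17,10) (18,13) (15,17) (3,113/7)]
2. After x ≤ 9: [(3,37/5) (5,3) (9,25/7) (9,116/7) (3,113/7)]
3. After y ≥ 2: [(3,37/5) (5,3) (9,25/7) (9,116/7) (3,113/7)]
4. After y ≤ 9: [(3,9) (3,37/5) (5,3) (9,25/7) (9,9)]
5. Canonical ring: [(3,37/5) (5,3) (9,25/7) (9,9) (3,9)]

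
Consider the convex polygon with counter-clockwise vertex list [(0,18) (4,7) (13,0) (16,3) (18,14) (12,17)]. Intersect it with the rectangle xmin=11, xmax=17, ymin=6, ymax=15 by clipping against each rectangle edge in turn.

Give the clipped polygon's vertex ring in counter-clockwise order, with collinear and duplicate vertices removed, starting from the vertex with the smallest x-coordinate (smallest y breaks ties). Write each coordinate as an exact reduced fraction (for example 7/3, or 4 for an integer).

1. After x ≥ 11: [(11,205/12) (11,14/9) (13,0) (16,3) (18,14) (12,17)]
2. After x ≤ 17: [(11,205/12) (11,14/9) (13,0) (16,3) (17,17/2) (17,29/2) (12,17)]
3. After y ≥ 6: [(11,205/12) (11,6) (182/11,6) (17,17/2) (17,29/2) (12,17)]
4. After y ≤ 15: [(11,15) (11,6) (182/11,6) (17,17/2) (17,29/2) (16,15)]
5. Canonical ring: [(11,6) (182/11,6) (17,17/2) (17,29/2) (16,15) (11,15)]

Clipped polygon: [(11,6) (182/11,6) (17,17/2) (17,29/2) (16,15) (11,15)]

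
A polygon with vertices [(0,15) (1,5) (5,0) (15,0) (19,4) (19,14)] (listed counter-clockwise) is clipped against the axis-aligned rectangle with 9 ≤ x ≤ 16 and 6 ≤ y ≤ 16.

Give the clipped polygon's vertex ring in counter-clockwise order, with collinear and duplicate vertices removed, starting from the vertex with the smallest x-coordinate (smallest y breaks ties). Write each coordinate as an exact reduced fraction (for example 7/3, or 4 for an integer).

1. After x ≥ 9: [(9,276/19) (9,0) (15,0) (19,4) (19,14)]
2. After x ≤ 16: [(16,269/19) (9,276/19) (9,0) (15,0) (16,1)]
3. After y ≥ 6: [(16,6) (16,269/19) (9,276/19) (9,6)]
4. After y ≤ 16: [(16,6) (16,269/19) (9,276/19) (9,6)]
5. Canonical ring: [(9,6) (16,6) (16,269/19) (9,276/19)]

Clipped polygon: [(9,6) (16,6) (16,269/19) (9,276/19)]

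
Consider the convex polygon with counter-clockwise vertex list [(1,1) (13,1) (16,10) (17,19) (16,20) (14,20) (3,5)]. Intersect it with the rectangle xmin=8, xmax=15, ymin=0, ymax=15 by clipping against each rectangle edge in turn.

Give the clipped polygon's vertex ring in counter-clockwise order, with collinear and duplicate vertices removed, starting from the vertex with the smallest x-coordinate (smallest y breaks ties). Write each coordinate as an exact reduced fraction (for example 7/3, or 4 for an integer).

1. After x ≥ 8: [(8,1) (13,1) (16,10) (17,19) (16,20) (14,20) (8,130/11)]
2. After x ≤ 15: [(8,1) (13,1) (15,7) (15,20) (14,20) (8,130/11)]
3. After y ≥ 0: [(8,1) (13,1) (15,7) (15,20) (14,20) (8,130/11)]
4. After y ≤ 15: [(8,1) (13,1) (15,7) (15,15) (31/3,15) (8,130/11)]
5. Canonical ring: [(8,1) (13,1) (15,7) (15,15) (31/3,15) (8,130/11)]

Clipped polygon: [(8,1) (13,1) (15,7) (15,15) (31/3,15) (8,130/11)]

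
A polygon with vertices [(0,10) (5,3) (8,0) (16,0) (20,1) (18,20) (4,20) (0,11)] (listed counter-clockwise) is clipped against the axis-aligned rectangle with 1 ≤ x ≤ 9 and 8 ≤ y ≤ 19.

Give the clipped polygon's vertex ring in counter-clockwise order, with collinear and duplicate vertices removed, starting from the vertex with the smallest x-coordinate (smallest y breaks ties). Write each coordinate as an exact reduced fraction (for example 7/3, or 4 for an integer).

Clipped polygon: [(1,43/5) (10/7,8) (9,8) (9,19) (32/9,19) (1,53/4)]

1. After x ≥ 1: [(1,43/5) (5,3) (8,0) (16,0) (20,1) (18,20) (4,20) (1,53/4)]
2. After x ≤ 9: [(1,43/5) (5,3) (8,0) (9,0) (9,20) (4,20) (1,53/4)]
3. After y ≥ 8: [(1,43/5) (10/7,8) (9,8) (9,20) (4,20) (1,53/4)]
4. After y ≤ 19: [(1,43/5) (10/7,8) (9,8) (9,19) (32/9,19) (1,53/4)]
5. Canonical ring: [(1,43/5) (10/7,8) (9,8) (9,19) (32/9,19) (1,53/4)]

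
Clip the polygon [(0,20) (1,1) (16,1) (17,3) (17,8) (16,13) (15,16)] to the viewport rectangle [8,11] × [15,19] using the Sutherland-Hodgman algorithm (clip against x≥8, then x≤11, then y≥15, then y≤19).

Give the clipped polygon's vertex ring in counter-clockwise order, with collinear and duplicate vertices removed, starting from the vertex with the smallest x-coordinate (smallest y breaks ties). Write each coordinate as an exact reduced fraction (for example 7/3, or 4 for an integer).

1. After x ≥ 8: [(8,268/15) (8,1) (16,1) (17,3) (17,8) (16,13) (15,16)]
2. After x ≤ 11: [(11,256/15) (8,268/15) (8,1) (11,1)]
3. After y ≥ 15: [(11,15) (11,256/15) (8,268/15) (8,15)]
4. After y ≤ 19: [(11,15) (11,256/15) (8,268/15) (8,15)]
5. Canonical ring: [(8,15) (11,15) (11,256/15) (8,268/15)]

Clipped polygon: [(8,15) (11,15) (11,256/15) (8,268/15)]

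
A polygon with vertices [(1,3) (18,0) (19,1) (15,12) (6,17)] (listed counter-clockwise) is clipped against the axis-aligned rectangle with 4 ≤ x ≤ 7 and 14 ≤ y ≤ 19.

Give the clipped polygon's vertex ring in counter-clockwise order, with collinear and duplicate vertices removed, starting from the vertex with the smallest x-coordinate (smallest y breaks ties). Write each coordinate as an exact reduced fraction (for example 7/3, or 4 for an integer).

1. After x ≥ 4: [(4,57/5) (4,42/17) (18,0) (19,1) (15,12) (6,17)]
2. After x ≤ 7: [(4,57/5) (4,42/17) (7,33/17) (7,148/9) (6,17)]
3. After y ≥ 14: [(69/14,14) (7,14) (7,148/9) (6,17)]
4. After y ≤ 19: [(69/14,14) (7,14) (7,148/9) (6,17)]
5. Canonical ring: [(69/14,14) (7,14) (7,148/9) (6,17)]

Clipped polygon: [(69/14,14) (7,14) (7,148/9) (6,17)]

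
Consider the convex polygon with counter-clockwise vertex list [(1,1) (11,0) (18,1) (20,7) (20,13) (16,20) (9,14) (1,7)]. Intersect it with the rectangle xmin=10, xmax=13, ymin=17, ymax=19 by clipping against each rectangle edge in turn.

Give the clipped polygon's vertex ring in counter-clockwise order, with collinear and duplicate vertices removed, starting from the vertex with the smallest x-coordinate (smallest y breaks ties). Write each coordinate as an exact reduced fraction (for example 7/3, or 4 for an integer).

1. After x ≥ 10: [(10,1/10) (11,0) (18,1) (20,7) (20,13) (16,20) (10,104/7)]
2. After x ≤ 13: [(10,1/10) (11,0) (13,2/7) (13,122/7) (10,104/7)]
3. After y ≥ 17: [(13,17) (13,122/7) (25/2,17)]
4. After y ≤ 19: [(13,17) (13,122/7) (25/2,17)]
5. Canonical ring: [(25/2,17) (13,17) (13,122/7)]

Clipped polygon: [(25/2,17) (13,17) (13,122/7)]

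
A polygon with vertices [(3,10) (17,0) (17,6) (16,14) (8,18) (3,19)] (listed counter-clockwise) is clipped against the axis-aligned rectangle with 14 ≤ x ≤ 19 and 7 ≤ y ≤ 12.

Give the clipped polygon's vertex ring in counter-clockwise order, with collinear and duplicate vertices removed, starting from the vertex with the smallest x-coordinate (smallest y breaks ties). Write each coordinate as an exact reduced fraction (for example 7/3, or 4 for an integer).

Clipped polygon: [(14,7) (135/8,7) (65/4,12) (14,12)]

1. After x ≥ 14: [(14,15/7) (17,0) (17,6) (16,14) (14,15)]
2. After x ≤ 19: [(14,15/7) (17,0) (17,6) (16,14) (14,15)]
3. After y ≥ 7: [(14,7) (135/8,7) (16,14) (14,15)]
4. After y ≤ 12: [(14,12) (14,7) (135/8,7) (65/4,12)]
5. Canonical ring: [(14,7) (135/8,7) (65/4,12) (14,12)]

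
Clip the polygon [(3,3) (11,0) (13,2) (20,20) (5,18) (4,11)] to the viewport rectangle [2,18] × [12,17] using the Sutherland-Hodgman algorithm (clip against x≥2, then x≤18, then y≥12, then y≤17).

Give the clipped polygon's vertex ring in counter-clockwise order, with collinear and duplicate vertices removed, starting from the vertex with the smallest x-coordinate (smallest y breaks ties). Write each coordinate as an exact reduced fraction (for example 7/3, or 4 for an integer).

Clipped polygon: [(29/7,12) (152/9,12) (18,104/7) (18,17) (34/7,17)]

1. After x ≥ 2: [(3,3) (11,0) (13,2) (20,20) (5,18) (4,11)]
2. After x ≤ 18: [(3,3) (11,0) (13,2) (18,104/7) (18,296/15) (5,18) (4,11)]
3. After y ≥ 12: [(152/9,12) (18,104/7) (18,296/15) (5,18) (29/7,12)]
4. After y ≤ 17: [(152/9,12) (18,104/7) (18,17) (34/7,17) (29/7,12)]
5. Canonical ring: [(29/7,12) (152/9,12) (18,104/7) (18,17) (34/7,17)]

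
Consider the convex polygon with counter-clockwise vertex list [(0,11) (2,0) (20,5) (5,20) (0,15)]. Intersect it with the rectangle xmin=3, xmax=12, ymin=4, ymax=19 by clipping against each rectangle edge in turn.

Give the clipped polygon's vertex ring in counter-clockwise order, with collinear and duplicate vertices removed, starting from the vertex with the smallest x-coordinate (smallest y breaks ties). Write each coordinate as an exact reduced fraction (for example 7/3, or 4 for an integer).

Clipped polygon: [(3,4) (12,4) (12,13) (6,19) (4,19) (3,18)]

1. After x ≥ 3: [(3,5/18) (20,5) (5,20) (3,18)]
2. After x ≤ 12: [(3,5/18) (12,25/9) (12,13) (5,20) (3,18)]
3. After y ≥ 4: [(3,4) (12,4) (12,13) (5,20) (3,18)]
4. After y ≤ 19: [(3,4) (12,4) (12,13) (6,19) (4,19) (3,18)]
5. Canonical ring: [(3,4) (12,4) (12,13) (6,19) (4,19) (3,18)]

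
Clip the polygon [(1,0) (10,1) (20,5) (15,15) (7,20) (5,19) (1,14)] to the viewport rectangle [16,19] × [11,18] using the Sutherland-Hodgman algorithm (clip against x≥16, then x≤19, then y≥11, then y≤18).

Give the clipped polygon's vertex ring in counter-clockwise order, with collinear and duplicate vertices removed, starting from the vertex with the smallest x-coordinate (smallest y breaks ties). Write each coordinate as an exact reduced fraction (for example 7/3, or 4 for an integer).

1. After x ≥ 16: [(16,17/5) (20,5) (16,13)]
2. After x ≤ 19: [(16,17/5) (19,23/5) (19,7) (16,13)]
3. After y ≥ 11: [(16,11) (17,11) (16,13)]
4. After y ≤ 18: [(16,11) (17,11) (16,13)]
5. Canonical ring: [(16,11) (17,11) (16,13)]

Clipped polygon: [(16,11) (17,11) (16,13)]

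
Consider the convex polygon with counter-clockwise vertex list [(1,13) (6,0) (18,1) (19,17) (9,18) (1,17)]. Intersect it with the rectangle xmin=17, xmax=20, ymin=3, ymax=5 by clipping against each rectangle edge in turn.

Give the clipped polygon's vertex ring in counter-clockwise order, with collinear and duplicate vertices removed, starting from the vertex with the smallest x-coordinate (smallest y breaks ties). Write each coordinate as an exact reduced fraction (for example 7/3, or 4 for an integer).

Clipped polygon: [(17,3) (145/8,3) (73/4,5) (17,5)]

1. After x ≥ 17: [(17,11/12) (18,1) (19,17) (17,86/5)]
2. After x ≤ 20: [(17,11/12) (18,1) (19,17) (17,86/5)]
3. After y ≥ 3: [(17,3) (145/8,3) (19,17) (17,86/5)]
4. After y ≤ 5: [(17,5) (17,3) (145/8,3) (73/4,5)]
5. Canonical ring: [(17,3) (145/8,3) (73/4,5) (17,5)]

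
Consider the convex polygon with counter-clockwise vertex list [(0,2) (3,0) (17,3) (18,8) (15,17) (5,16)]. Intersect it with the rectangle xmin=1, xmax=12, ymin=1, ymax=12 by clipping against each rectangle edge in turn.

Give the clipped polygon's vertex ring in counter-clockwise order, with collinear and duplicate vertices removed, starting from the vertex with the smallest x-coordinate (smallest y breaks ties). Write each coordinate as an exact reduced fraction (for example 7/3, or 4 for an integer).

Clipped polygon: [(1,4/3) (3/2,1) (23/3,1) (12,27/14) (12,12) (25/7,12) (1,24/5)]

1. After x ≥ 1: [(1,24/5) (1,4/3) (3,0) (17,3) (18,8) (15,17) (5,16)]
2. After x ≤ 12: [(1,24/5) (1,4/3) (3,0) (12,27/14) (12,167/10) (5,16)]
3. After y ≥ 1: [(1,24/5) (1,4/3) (3/2,1) (23/3,1) (12,27/14) (12,167/10) (5,16)]
4. After y ≤ 12: [(25/7,12) (1,24/5) (1,4/3) (3/2,1) (23/3,1) (12,27/14) (12,12)]
5. Canonical ring: [(1,4/3) (3/2,1) (23/3,1) (12,27/14) (12,12) (25/7,12) (1,24/5)]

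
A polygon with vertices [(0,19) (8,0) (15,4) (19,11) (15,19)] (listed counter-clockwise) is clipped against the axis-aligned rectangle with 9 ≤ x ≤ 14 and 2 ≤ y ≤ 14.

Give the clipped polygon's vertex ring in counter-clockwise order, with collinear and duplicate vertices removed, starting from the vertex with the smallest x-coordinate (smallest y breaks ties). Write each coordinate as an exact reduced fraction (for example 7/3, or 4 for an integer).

1. After x ≥ 9: [(9,19) (9,4/7) (15,4) (19,11) (15,19)]
2. After x ≤ 14: [(14,19) (9,19) (9,4/7) (14,24/7)]
3. After y ≥ 2: [(14,19) (9,19) (9,2) (23/2,2) (14,24/7)]
4. After y ≤ 14: [(14,14) (9,14) (9,2) (23/2,2) (14,24/7)]
5. Canonical ring: [(9,2) (23/2,2) (14,24/7) (14,14) (9,14)]

Clipped polygon: [(9,2) (23/2,2) (14,24/7) (14,14) (9,14)]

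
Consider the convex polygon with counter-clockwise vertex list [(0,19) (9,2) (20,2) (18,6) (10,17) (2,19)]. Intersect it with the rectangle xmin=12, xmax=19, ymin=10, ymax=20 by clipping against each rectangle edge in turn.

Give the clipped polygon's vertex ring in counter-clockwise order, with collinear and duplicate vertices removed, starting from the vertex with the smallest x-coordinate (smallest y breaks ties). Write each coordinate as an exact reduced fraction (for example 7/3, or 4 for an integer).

Clipped polygon: [(12,10) (166/11,10) (12,57/4)]

1. After x ≥ 12: [(12,2) (20,2) (18,6) (12,57/4)]
2. After x ≤ 19: [(12,2) (19,2) (19,4) (18,6) (12,57/4)]
3. After y ≥ 10: [(12,10) (166/11,10) (12,57/4)]
4. After y ≤ 20: [(12,10) (166/11,10) (12,57/4)]
5. Canonical ring: [(12,10) (166/11,10) (12,57/4)]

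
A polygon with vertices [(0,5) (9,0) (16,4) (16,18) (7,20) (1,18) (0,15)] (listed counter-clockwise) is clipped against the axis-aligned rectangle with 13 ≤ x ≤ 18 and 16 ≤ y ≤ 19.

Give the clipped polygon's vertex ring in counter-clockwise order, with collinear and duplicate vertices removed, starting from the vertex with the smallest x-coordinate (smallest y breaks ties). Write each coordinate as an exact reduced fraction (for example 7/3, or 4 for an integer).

Clipped polygon: [(13,16) (16,16) (16,18) (13,56/3)]

1. After x ≥ 13: [(13,16/7) (16,4) (16,18) (13,56/3)]
2. After x ≤ 18: [(13,16/7) (16,4) (16,18) (13,56/3)]
3. After y ≥ 16: [(13,16) (16,16) (16,18) (13,56/3)]
4. After y ≤ 19: [(13,16) (16,16) (16,18) (13,56/3)]
5. Canonical ring: [(13,16) (16,16) (16,18) (13,56/3)]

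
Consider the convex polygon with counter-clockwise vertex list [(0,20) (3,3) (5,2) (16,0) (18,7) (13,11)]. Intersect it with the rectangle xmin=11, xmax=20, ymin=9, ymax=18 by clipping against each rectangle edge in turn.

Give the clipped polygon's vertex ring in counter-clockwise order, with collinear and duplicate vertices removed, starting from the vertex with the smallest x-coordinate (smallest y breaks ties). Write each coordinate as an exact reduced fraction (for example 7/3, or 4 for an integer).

1. After x ≥ 11: [(11,161/13) (11,10/11) (16,0) (18,7) (13,11)]
2. After x ≤ 20: [(11,161/13) (11,10/11) (16,0) (18,7) (13,11)]
3. After y ≥ 9: [(11,161/13) (11,9) (31/2,9) (13,11)]
4. After y ≤ 18: [(11,161/13) (11,9) (31/2,9) (13,11)]
5. Canonical ring: [(11,9) (31/2,9) (13,11) (11,161/13)]

Clipped polygon: [(11,9) (31/2,9) (13,11) (11,161/13)]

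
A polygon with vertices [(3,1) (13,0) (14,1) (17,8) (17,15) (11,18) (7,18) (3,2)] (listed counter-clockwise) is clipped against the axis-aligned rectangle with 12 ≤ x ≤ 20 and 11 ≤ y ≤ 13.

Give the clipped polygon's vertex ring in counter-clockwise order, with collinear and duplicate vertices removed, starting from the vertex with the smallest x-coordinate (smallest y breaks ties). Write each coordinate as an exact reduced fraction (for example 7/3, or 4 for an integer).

1. After x ≥ 12: [(12,1/10) (13,0) (14,1) (17,8) (17,15) (12,35/2)]
2. After x ≤ 20: [(12,1/10) (13,0) (14,1) (17,8) (17,15) (12,35/2)]
3. After y ≥ 11: [(12,11) (17,11) (17,15) (12,35/2)]
4. After y ≤ 13: [(12,13) (12,11) (17,11) (17,13)]
5. Canonical ring: [(12,11) (17,11) (17,13) (12,13)]

Clipped polygon: [(12,11) (17,11) (17,13) (12,13)]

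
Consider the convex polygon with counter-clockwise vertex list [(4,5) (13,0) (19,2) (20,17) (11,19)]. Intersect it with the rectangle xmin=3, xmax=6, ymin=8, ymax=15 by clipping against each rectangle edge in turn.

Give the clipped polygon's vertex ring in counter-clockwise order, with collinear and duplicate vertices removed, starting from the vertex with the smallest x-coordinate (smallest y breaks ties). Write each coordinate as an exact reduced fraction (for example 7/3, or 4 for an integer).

1. After x ≥ 3: [(4,5) (13,0) (19,2) (20,17) (11,19)]
2. After x ≤ 6: [(6,9) (4,5) (6,35/9)]
3. After y ≥ 8: [(6,8) (6,9) (11/2,8)]
4. After y ≤ 15: [(6,8) (6,9) (11/2,8)]
5. Canonical ring: [(11/2,8) (6,8) (6,9)]

Clipped polygon: [(11/2,8) (6,8) (6,9)]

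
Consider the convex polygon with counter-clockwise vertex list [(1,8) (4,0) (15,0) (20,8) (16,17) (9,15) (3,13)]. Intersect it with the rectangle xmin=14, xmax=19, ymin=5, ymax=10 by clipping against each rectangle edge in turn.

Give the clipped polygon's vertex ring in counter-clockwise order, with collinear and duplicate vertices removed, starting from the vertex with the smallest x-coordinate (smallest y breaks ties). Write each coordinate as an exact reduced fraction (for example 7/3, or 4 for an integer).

Clipped polygon: [(14,5) (145/8,5) (19,32/5) (19,10) (14,10)]

1. After x ≥ 14: [(14,0) (15,0) (20,8) (16,17) (14,115/7)]
2. After x ≤ 19: [(14,0) (15,0) (19,32/5) (19,41/4) (16,17) (14,115/7)]
3. After y ≥ 5: [(14,5) (145/8,5) (19,32/5) (19,41/4) (16,17) (14,115/7)]
4. After y ≤ 10: [(14,10) (14,5) (145/8,5) (19,32/5) (19,10)]
5. Canonical ring: [(14,5) (145/8,5) (19,32/5) (19,10) (14,10)]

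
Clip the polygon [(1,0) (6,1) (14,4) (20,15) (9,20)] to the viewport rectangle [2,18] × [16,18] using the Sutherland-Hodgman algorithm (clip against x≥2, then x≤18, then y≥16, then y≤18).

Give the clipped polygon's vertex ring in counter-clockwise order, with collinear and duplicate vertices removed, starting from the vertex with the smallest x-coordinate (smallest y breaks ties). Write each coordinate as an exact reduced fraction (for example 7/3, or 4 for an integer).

Clipped polygon: [(37/5,16) (89/5,16) (67/5,18) (41/5,18)]

1. After x ≥ 2: [(2,5/2) (2,1/5) (6,1) (14,4) (20,15) (9,20)]
2. After x ≤ 18: [(2,5/2) (2,1/5) (6,1) (14,4) (18,34/3) (18,175/11) (9,20)]
3. After y ≥ 16: [(37/5,16) (89/5,16) (9,20)]
4. After y ≤ 18: [(41/5,18) (37/5,16) (89/5,16) (67/5,18)]
5. Canonical ring: [(37/5,16) (89/5,16) (67/5,18) (41/5,18)]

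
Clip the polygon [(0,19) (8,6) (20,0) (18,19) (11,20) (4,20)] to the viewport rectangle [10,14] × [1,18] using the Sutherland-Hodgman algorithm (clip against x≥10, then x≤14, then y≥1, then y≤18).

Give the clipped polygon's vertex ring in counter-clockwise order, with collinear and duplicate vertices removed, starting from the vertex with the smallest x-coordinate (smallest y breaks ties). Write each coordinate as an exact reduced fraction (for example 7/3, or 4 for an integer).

Clipped polygon: [(10,5) (14,3) (14,18) (10,18)]

1. After x ≥ 10: [(10,5) (20,0) (18,19) (11,20) (10,20)]
2. After x ≤ 14: [(10,5) (14,3) (14,137/7) (11,20) (10,20)]
3. After y ≥ 1: [(10,5) (14,3) (14,137/7) (11,20) (10,20)]
4. After y ≤ 18: [(10,18) (10,5) (14,3) (14,18)]
5. Canonical ring: [(10,5) (14,3) (14,18) (10,18)]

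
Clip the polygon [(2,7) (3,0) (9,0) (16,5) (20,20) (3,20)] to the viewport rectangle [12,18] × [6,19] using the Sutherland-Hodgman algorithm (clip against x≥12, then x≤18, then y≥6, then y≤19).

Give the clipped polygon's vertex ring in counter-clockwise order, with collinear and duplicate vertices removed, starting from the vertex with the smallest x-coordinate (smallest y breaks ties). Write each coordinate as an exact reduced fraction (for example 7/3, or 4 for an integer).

Clipped polygon: [(12,6) (244/15,6) (18,25/2) (18,19) (12,19)]

1. After x ≥ 12: [(12,15/7) (16,5) (20,20) (12,20)]
2. After x ≤ 18: [(12,15/7) (16,5) (18,25/2) (18,20) (12,20)]
3. After y ≥ 6: [(12,6) (244/15,6) (18,25/2) (18,20) (12,20)]
4. After y ≤ 19: [(12,19) (12,6) (244/15,6) (18,25/2) (18,19)]
5. Canonical ring: [(12,6) (244/15,6) (18,25/2) (18,19) (12,19)]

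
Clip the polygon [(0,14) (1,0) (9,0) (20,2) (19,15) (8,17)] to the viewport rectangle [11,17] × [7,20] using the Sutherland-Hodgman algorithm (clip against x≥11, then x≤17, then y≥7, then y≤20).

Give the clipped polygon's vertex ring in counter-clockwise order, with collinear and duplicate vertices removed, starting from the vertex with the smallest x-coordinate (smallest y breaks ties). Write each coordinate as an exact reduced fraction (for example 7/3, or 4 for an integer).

1. After x ≥ 11: [(11,4/11) (20,2) (19,15) (11,181/11)]
2. After x ≤ 17: [(11,4/11) (17,16/11) (17,169/11) (11,181/11)]
3. After y ≥ 7: [(11,7) (17,7) (17,169/11) (11,181/11)]
4. After y ≤ 20: [(11,7) (17,7) (17,169/11) (11,181/11)]
5. Canonical ring: [(11,7) (17,7) (17,169/11) (11,181/11)]

Clipped polygon: [(11,7) (17,7) (17,169/11) (11,181/11)]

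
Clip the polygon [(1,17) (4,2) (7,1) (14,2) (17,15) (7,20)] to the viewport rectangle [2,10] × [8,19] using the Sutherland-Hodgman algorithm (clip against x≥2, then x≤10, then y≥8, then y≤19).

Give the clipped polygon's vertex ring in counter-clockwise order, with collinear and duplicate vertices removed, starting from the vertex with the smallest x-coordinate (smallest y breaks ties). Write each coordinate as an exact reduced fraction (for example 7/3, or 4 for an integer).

1. After x ≥ 2: [(2,35/2) (2,12) (4,2) (7,1) (14,2) (17,15) (7,20)]
2. After x ≤ 10: [(2,35/2) (2,12) (4,2) (7,1) (10,10/7) (10,37/2) (7,20)]
3. After y ≥ 8: [(2,35/2) (2,12) (14/5,8) (10,8) (10,37/2) (7,20)]
4. After y ≤ 19: [(5,19) (2,35/2) (2,12) (14/5,8) (10,8) (10,37/2) (9,19)]
5. Canonical ring: [(2,12) (14/5,8) (10,8) (10,37/2) (9,19) (5,19) (2,35/2)]

Clipped polygon: [(2,12) (14/5,8) (10,8) (10,37/2) (9,19) (5,19) (2,35/2)]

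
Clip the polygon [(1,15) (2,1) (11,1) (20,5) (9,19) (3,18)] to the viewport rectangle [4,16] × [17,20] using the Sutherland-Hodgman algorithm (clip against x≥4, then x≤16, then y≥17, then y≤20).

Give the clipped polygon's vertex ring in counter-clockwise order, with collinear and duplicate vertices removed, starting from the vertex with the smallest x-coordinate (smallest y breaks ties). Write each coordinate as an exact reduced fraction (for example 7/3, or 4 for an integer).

Clipped polygon: [(4,17) (74/7,17) (9,19) (4,109/6)]

1. After x ≥ 4: [(4,1) (11,1) (20,5) (9,19) (4,109/6)]
2. After x ≤ 16: [(4,1) (11,1) (16,29/9) (16,111/11) (9,19) (4,109/6)]
3. After y ≥ 17: [(4,17) (74/7,17) (9,19) (4,109/6)]
4. After y ≤ 20: [(4,17) (74/7,17) (9,19) (4,109/6)]
5. Canonical ring: [(4,17) (74/7,17) (9,19) (4,109/6)]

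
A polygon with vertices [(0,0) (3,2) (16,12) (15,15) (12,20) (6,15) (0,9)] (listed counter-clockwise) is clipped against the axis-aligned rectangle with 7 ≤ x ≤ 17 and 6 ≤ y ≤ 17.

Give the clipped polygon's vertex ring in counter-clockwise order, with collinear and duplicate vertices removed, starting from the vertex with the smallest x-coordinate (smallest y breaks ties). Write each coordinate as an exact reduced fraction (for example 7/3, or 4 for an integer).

Clipped polygon: [(7,6) (41/5,6) (16,12) (15,15) (69/5,17) (42/5,17) (7,95/6)]

1. After x ≥ 7: [(7,66/13) (16,12) (15,15) (12,20) (7,95/6)]
2. After x ≤ 17: [(7,66/13) (16,12) (15,15) (12,20) (7,95/6)]
3. After y ≥ 6: [(7,6) (41/5,6) (16,12) (15,15) (12,20) (7,95/6)]
4. After y ≤ 17: [(7,6) (41/5,6) (16,12) (15,15) (69/5,17) (42/5,17) (7,95/6)]
5. Canonical ring: [(7,6) (41/5,6) (16,12) (15,15) (69/5,17) (42/5,17) (7,95/6)]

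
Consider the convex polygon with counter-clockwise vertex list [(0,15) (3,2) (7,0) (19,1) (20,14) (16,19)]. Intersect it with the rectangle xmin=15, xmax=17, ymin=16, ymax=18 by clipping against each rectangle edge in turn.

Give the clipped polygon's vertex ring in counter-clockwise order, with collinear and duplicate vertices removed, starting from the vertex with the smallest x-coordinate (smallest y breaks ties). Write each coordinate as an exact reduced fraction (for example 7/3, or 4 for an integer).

1. After x ≥ 15: [(15,75/4) (15,2/3) (19,1) (20,14) (16,19)]
2. After x ≤ 17: [(15,75/4) (15,2/3) (17,5/6) (17,71/4) (16,19)]
3. After y ≥ 16: [(15,75/4) (15,16) (17,16) (17,71/4) (16,19)]
4. After y ≤ 18: [(15,18) (15,16) (17,16) (17,71/4) (84/5,18)]
5. Canonical ring: [(15,16) (17,16) (17,71/4) (84/5,18) (15,18)]

Clipped polygon: [(15,16) (17,16) (17,71/4) (84/5,18) (15,18)]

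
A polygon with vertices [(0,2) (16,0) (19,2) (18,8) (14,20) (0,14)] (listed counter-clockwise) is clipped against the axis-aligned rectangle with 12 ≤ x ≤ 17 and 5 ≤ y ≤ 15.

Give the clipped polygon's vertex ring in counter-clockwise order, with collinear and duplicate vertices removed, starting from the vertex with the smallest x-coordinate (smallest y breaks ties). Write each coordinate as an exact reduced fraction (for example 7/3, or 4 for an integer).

Clipped polygon: [(12,5) (17,5) (17,11) (47/3,15) (12,15)]

1. After x ≥ 12: [(12,1/2) (16,0) (19,2) (18,8) (14,20) (12,134/7)]
2. After x ≤ 17: [(12,1/2) (16,0) (17,2/3) (17,11) (14,20) (12,134/7)]
3. After y ≥ 5: [(12,5) (17,5) (17,11) (14,20) (12,134/7)]
4. After y ≤ 15: [(12,15) (12,5) (17,5) (17,11) (47/3,15)]
5. Canonical ring: [(12,5) (17,5) (17,11) (47/3,15) (12,15)]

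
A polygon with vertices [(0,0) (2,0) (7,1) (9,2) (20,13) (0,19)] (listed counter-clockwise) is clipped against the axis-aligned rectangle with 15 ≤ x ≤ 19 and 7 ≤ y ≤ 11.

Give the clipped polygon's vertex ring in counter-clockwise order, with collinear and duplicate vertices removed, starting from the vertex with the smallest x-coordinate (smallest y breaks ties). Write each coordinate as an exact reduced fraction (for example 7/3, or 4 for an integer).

Clipped polygon: [(15,8) (18,11) (15,11)]

1. After x ≥ 15: [(15,8) (20,13) (15,29/2)]
2. After x ≤ 19: [(15,8) (19,12) (19,133/10) (15,29/2)]
3. After y ≥ 7: [(15,8) (19,12) (19,133/10) (15,29/2)]
4. After y ≤ 11: [(15,11) (15,8) (18,11)]
5. Canonical ring: [(15,8) (18,11) (15,11)]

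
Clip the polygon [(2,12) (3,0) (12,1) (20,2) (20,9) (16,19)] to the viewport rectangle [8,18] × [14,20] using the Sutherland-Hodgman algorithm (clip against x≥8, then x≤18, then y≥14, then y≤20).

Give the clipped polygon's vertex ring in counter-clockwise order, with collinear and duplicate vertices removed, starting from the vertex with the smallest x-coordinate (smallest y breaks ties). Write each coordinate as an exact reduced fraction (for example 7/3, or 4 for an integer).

1. After x ≥ 8: [(8,15) (8,5/9) (12,1) (20,2) (20,9) (16,19)]
2. After x ≤ 18: [(8,15) (8,5/9) (12,1) (18,7/4) (18,14) (16,19)]
3. After y ≥ 14: [(8,15) (8,14) (18,14) (18,14) (16,19)]
4. After y ≤ 20: [(8,15) (8,14) (18,14) (18,14) (16,19)]
5. Canonical ring: [(8,14) (18,14) (16,19) (8,15)]

Clipped polygon: [(8,14) (18,14) (16,19) (8,15)]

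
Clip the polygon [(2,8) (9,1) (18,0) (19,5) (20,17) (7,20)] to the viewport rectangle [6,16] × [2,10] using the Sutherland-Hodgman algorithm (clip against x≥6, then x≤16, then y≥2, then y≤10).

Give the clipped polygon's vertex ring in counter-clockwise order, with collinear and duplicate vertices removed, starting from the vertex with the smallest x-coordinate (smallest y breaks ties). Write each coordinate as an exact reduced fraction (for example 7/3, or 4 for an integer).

Clipped polygon: [(6,4) (8,2) (16,2) (16,10) (6,10)]

1. After x ≥ 6: [(6,88/5) (6,4) (9,1) (18,0) (19,5) (20,17) (7,20)]
2. After x ≤ 16: [(6,88/5) (6,4) (9,1) (16,2/9) (16,233/13) (7,20)]
3. After y ≥ 2: [(6,88/5) (6,4) (8,2) (16,2) (16,233/13) (7,20)]
4. After y ≤ 10: [(6,10) (6,4) (8,2) (16,2) (16,10)]
5. Canonical ring: [(6,4) (8,2) (16,2) (16,10) (6,10)]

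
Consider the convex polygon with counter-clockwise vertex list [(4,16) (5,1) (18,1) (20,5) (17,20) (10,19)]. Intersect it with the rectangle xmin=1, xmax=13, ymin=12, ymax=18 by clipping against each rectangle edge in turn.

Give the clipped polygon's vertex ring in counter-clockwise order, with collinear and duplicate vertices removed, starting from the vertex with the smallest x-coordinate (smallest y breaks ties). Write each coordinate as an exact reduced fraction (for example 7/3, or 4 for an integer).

1. After x ≥ 1: [(4,16) (5,1) (18,1) (20,5) (17,20) (10,19)]
2. After x ≤ 13: [(4,16) (5,1) (13,1) (13,136/7) (10,19)]
3. After y ≥ 12: [(4,16) (64/15,12) (13,12) (13,136/7) (10,19)]
4. After y ≤ 18: [(8,18) (4,16) (64/15,12) (13,12) (13,18)]
5. Canonical ring: [(4,16) (64/15,12) (13,12) (13,18) (8,18)]

Clipped polygon: [(4,16) (64/15,12) (13,12) (13,18) (8,18)]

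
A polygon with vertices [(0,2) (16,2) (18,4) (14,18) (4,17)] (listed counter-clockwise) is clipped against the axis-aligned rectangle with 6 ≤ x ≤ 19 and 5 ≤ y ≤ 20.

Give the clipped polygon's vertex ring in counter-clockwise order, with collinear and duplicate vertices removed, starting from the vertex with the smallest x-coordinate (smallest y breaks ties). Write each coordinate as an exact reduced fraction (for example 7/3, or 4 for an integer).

1. After x ≥ 6: [(6,2) (16,2) (18,4) (14,18) (6,86/5)]
2. After x ≤ 19: [(6,2) (16,2) (18,4) (14,18) (6,86/5)]
3. After y ≥ 5: [(6,5) (124/7,5) (14,18) (6,86/5)]
4. After y ≤ 20: [(6,5) (124/7,5) (14,18) (6,86/5)]
5. Canonical ring: [(6,5) (124/7,5) (14,18) (6,86/5)]

Clipped polygon: [(6,5) (124/7,5) (14,18) (6,86/5)]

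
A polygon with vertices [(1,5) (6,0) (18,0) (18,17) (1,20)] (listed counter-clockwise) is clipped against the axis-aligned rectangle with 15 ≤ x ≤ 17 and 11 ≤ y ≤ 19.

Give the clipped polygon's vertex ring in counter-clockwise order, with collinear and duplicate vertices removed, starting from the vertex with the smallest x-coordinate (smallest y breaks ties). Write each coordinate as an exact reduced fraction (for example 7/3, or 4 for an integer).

1. After x ≥ 15: [(15,0) (18,0) (18,17) (15,298/17)]
2. After x ≤ 17: [(15,0) (17,0) (17,292/17) (15,298/17)]
3. After y ≥ 11: [(15,11) (17,11) (17,292/17) (15,298/17)]
4. After y ≤ 19: [(15,11) (17,11) (17,292/17) (15,298/17)]
5. Canonical ring: [(15,11) (17,11) (17,292/17) (15,298/17)]

Clipped polygon: [(15,11) (17,11) (17,292/17) (15,298/17)]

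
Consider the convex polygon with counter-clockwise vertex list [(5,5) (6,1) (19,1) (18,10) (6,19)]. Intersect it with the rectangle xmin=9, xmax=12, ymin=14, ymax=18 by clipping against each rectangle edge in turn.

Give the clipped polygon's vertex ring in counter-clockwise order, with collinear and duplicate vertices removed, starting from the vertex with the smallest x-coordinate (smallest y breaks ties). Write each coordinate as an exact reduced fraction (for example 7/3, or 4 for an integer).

Clipped polygon: [(9,14) (12,14) (12,29/2) (9,67/4)]

1. After x ≥ 9: [(9,1) (19,1) (18,10) (9,67/4)]
2. After x ≤ 12: [(9,1) (12,1) (12,29/2) (9,67/4)]
3. After y ≥ 14: [(9,14) (12,14) (12,29/2) (9,67/4)]
4. After y ≤ 18: [(9,14) (12,14) (12,29/2) (9,67/4)]
5. Canonical ring: [(9,14) (12,14) (12,29/2) (9,67/4)]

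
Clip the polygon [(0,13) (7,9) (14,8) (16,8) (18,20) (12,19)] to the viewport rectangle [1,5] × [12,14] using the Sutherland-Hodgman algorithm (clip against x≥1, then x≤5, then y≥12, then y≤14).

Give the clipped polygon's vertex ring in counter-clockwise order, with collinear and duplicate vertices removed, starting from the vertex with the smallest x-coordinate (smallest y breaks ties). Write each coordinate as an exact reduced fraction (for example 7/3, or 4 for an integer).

1. After x ≥ 1: [(1,27/2) (1,87/7) (7,9) (14,8) (16,8) (18,20) (12,19)]
2. After x ≤ 5: [(5,31/2) (1,27/2) (1,87/7) (5,71/7)]
3. After y ≥ 12: [(5,12) (5,31/2) (1,27/2) (1,87/7) (7/4,12)]
4. After y ≤ 14: [(5,12) (5,14) (2,14) (1,27/2) (1,87/7) (7/4,12)]
5. Canonical ring: [(1,87/7) (7/4,12) (5,12) (5,14) (2,14) (1,27/2)]

Clipped polygon: [(1,87/7) (7/4,12) (5,12) (5,14) (2,14) (1,27/2)]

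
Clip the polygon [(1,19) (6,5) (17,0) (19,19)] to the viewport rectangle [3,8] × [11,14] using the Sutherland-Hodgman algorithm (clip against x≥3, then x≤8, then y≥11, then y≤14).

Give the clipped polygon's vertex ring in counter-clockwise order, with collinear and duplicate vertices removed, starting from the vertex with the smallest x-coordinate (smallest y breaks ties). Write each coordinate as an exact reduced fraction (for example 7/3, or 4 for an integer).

1. After x ≥ 3: [(3,19) (3,67/5) (6,5) (17,0) (19,19)]
2. After x ≤ 8: [(8,19) (3,19) (3,67/5) (6,5) (8,45/11)]
3. After y ≥ 11: [(8,11) (8,19) (3,19) (3,67/5) (27/7,11)]
4. After y ≤ 14: [(8,11) (8,14) (3,14) (3,67/5) (27/7,11)]
5. Canonical ring: [(3,67/5) (27/7,11) (8,11) (8,14) (3,14)]

Clipped polygon: [(3,67/5) (27/7,11) (8,11) (8,14) (3,14)]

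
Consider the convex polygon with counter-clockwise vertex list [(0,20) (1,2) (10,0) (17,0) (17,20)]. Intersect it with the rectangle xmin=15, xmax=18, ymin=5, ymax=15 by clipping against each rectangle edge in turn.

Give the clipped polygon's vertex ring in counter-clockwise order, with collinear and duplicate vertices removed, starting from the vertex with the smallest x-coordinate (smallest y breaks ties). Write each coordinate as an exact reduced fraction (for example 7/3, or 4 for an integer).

1. After x ≥ 15: [(15,20) (15,0) (17,0) (17,20)]
2. After x ≤ 18: [(15,20) (15,0) (17,0) (17,20)]
3. After y ≥ 5: [(15,20) (15,5) (17,5) (17,20)]
4. After y ≤ 15: [(15,15) (15,5) (17,5) (17,15)]
5. Canonical ring: [(15,5) (17,5) (17,15) (15,15)]

Clipped polygon: [(15,5) (17,5) (17,15) (15,15)]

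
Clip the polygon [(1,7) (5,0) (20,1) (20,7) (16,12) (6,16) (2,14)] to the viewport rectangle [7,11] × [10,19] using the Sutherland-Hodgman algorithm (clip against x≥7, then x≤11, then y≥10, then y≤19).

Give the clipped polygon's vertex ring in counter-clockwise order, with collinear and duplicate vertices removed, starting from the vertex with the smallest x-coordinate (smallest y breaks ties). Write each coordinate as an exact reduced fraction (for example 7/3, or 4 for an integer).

1. After x ≥ 7: [(7,2/15) (20,1) (20,7) (16,12) (7,78/5)]
2. After x ≤ 11: [(7,2/15) (11,2/5) (11,14) (7,78/5)]
3. After y ≥ 10: [(7,10) (11,10) (11,14) (7,78/5)]
4. After y ≤ 19: [(7,10) (11,10) (11,14) (7,78/5)]
5. Canonical ring: [(7,10) (11,10) (11,14) (7,78/5)]

Clipped polygon: [(7,10) (11,10) (11,14) (7,78/5)]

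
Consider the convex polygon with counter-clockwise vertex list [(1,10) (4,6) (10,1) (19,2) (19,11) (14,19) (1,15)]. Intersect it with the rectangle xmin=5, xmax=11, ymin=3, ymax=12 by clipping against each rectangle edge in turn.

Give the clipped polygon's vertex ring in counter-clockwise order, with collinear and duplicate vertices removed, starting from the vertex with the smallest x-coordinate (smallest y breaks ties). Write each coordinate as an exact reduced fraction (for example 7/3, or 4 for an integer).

1. After x ≥ 5: [(5,31/6) (10,1) (19,2) (19,11) (14,19) (5,211/13)]
2. After x ≤ 11: [(5,31/6) (10,1) (11,10/9) (11,235/13) (5,211/13)]
3. After y ≥ 3: [(5,31/6) (38/5,3) (11,3) (11,235/13) (5,211/13)]
4. After y ≤ 12: [(5,12) (5,31/6) (38/5,3) (11,3) (11,12)]
5. Canonical ring: [(5,31/6) (38/5,3) (11,3) (11,12) (5,12)]

Clipped polygon: [(5,31/6) (38/5,3) (11,3) (11,12) (5,12)]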